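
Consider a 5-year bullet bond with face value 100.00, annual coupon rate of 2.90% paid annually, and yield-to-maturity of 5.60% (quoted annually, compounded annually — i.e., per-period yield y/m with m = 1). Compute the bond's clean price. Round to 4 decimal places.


Answer: Price = 88.5018

Derivation:
Coupon per period c = face * coupon_rate / m = 2.900000
Periods per year m = 1; per-period yield y/m = 0.056000
Number of cashflows N = 5
Cashflows (t years, CF_t, discount factor 1/(1+y/m)^(m*t), PV):
  t = 1.0000: CF_t = 2.900000, DF = 0.946970, PV = 2.746212
  t = 2.0000: CF_t = 2.900000, DF = 0.896752, PV = 2.600580
  t = 3.0000: CF_t = 2.900000, DF = 0.849197, PV = 2.462670
  t = 4.0000: CF_t = 2.900000, DF = 0.804163, PV = 2.332074
  t = 5.0000: CF_t = 102.900000, DF = 0.761518, PV = 78.360245
Price P = sum_t PV_t = 88.501781


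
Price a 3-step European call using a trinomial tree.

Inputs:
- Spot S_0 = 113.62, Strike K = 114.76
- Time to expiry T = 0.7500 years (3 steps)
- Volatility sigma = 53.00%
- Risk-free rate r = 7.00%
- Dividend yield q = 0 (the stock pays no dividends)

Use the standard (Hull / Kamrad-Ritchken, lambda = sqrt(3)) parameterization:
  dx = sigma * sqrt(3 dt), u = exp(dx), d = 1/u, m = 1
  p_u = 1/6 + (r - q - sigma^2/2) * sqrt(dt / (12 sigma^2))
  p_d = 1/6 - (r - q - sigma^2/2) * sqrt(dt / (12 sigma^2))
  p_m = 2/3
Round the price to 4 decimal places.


Answer: Price = V(0,0) = 20.9128

Derivation:
dt = T/N = 0.250000; dx = sigma*sqrt(3*dt) = 0.458993
u = exp(dx) = 1.582480; d = 1/u = 0.631919
p_u = 0.147481, p_m = 0.666667, p_d = 0.185853
Discount per step: exp(-r*dt) = 0.982652
Stock lattice S(k, j) with j the centered position index:
  k=0: S(0,+0) = 113.6200
  k=1: S(1,-1) = 71.7987; S(1,+0) = 113.6200; S(1,+1) = 179.8014
  k=2: S(2,-2) = 45.3710; S(2,-1) = 71.7987; S(2,+0) = 113.6200; S(2,+1) = 179.8014; S(2,+2) = 284.5322
  k=3: S(3,-3) = 28.6708; S(3,-2) = 45.3710; S(3,-1) = 71.7987; S(3,+0) = 113.6200; S(3,+1) = 179.8014; S(3,+2) = 284.5322; S(3,+3) = 450.2666
Terminal payoffs V(N, j) = max(S_T - K, 0):
  V(3,-3) = 0.000000; V(3,-2) = 0.000000; V(3,-1) = 0.000000; V(3,+0) = 0.000000; V(3,+1) = 65.041418; V(3,+2) = 169.772213; V(3,+3) = 335.506639
Backward induction: V(k, j) = exp(-r*dt) * [p_u * V(k+1, j+1) + p_m * V(k+1, j) + p_d * V(k+1, j-1)]
  V(2,-2) = exp(-r*dt) * [p_u*0.000000 + p_m*0.000000 + p_d*0.000000] = 0.000000
  V(2,-1) = exp(-r*dt) * [p_u*0.000000 + p_m*0.000000 + p_d*0.000000] = 0.000000
  V(2,+0) = exp(-r*dt) * [p_u*65.041418 + p_m*0.000000 + p_d*0.000000] = 9.425946
  V(2,+1) = exp(-r*dt) * [p_u*169.772213 + p_m*65.041418 + p_d*0.000000] = 67.212493
  V(2,+2) = exp(-r*dt) * [p_u*335.506639 + p_m*169.772213 + p_d*65.041418] = 171.718811
  V(1,-1) = exp(-r*dt) * [p_u*9.425946 + p_m*0.000000 + p_d*0.000000] = 1.366029
  V(1,+0) = exp(-r*dt) * [p_u*67.212493 + p_m*9.425946 + p_d*0.000000] = 15.915534
  V(1,+1) = exp(-r*dt) * [p_u*171.718811 + p_m*67.212493 + p_d*9.425946] = 70.638320
  V(0,+0) = exp(-r*dt) * [p_u*70.638320 + p_m*15.915534 + p_d*1.366029] = 20.912827


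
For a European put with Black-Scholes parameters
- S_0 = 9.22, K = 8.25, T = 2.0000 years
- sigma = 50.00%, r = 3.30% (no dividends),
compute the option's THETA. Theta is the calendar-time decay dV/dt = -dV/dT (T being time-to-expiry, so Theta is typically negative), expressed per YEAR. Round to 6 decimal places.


d1 = 0.6040980635; d2 = -0.1030087177
phi(d1) = 0.3324034728; exp(-qT) = 1.0000000000; exp(-rT) = 0.9361308643
Theta = -S*exp(-qT)*phi(d1)*sigma/(2*sqrt(T)) + r*K*exp(-rT)*N(-d2) - q*S*exp(-qT)*N(-d1)
N(-d1) = 0.2728892235; N(-d2) = 0.5410219740; sqrt(T) = 1.4142135624
Term 1 = -9.2200 * 1.0000000000 * 0.3324034728 * 0.5000 / (2 * 1.4142135624) = -0.5417781481
Term 2 = 0.0330 * 8.2500 * 0.9361308643 * 0.5410219740 = 0.1378857410
Term 3 = 0 (no dividend yield, q = 0)
Theta = -0.5417781481 + (0.1378857410) + (0.0000000000) = -0.403892

Answer: Theta = -0.403892


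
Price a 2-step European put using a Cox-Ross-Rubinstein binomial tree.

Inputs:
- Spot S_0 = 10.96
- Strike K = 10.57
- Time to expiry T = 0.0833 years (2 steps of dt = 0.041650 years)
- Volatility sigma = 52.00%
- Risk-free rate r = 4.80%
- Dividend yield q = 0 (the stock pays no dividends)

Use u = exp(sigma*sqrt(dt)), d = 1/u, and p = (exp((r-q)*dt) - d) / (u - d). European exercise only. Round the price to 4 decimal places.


dt = T/N = 0.041650
u = exp(sigma*sqrt(dt)) = 1.111959; d = 1/u = 0.899314
p = (exp((r-q)*dt) - d) / (u - d) = 0.482905
Discount per step: exp(-r*dt) = 0.998003
Stock lattice S(k, i) with i counting down-moves:
  k=0: S(0,0) = 10.9600
  k=1: S(1,0) = 12.1871; S(1,1) = 9.8565
  k=2: S(2,0) = 13.5515; S(2,1) = 10.9600; S(2,2) = 8.8641
Terminal payoffs V(N, i) = max(K - S_T, 0):
  V(2,0) = 0.000000; V(2,1) = 0.000000; V(2,2) = 1.705933
Backward induction: V(k, i) = exp(-r*dt) * [p * V(k+1, i) + (1-p) * V(k+1, i+1)].
  V(1,0) = exp(-r*dt) * [p*0.000000 + (1-p)*0.000000] = 0.000000
  V(1,1) = exp(-r*dt) * [p*0.000000 + (1-p)*1.705933] = 0.880368
  V(0,0) = exp(-r*dt) * [p*0.000000 + (1-p)*0.880368] = 0.454325

Answer: Price = V(0,0) = 0.4543


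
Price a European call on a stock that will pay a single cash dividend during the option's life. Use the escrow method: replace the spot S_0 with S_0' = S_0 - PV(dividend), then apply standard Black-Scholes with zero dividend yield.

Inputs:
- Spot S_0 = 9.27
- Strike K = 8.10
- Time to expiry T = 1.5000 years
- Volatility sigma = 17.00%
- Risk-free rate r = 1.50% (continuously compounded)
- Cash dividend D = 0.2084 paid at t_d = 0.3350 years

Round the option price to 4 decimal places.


Answer: Price = 1.4173

Derivation:
PV(D) = D * exp(-r * t_d) = 0.2084 * 0.99498760 = 0.20735542
S_0' = S_0 - PV(D) = 9.2700 - 0.20735542 = 9.06264458
d1 = (ln(S_0'/K) + (r + sigma^2/2)*T) / (sigma*sqrt(T)) = 0.75152224
d2 = d1 - sigma*sqrt(T) = 0.54331562
exp(-rT) = 0.97775124
N(d1) = 0.77383079; N(d2) = 0.70654374
C = S_0' * N(d1) - K * exp(-rT) * N(d2) = 9.06264458 * 0.77383079 - 8.1000 * 0.97775124 * 0.70654374 = 1.4173


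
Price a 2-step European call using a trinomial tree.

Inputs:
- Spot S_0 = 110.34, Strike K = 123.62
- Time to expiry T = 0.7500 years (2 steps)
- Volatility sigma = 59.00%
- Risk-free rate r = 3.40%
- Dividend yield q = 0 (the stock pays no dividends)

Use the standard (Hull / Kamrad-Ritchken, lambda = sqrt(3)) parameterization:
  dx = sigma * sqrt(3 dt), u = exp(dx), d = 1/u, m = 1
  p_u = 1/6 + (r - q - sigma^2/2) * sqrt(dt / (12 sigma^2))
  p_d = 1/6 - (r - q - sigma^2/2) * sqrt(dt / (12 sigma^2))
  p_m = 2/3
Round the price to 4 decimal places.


dt = T/N = 0.375000; dx = sigma*sqrt(3*dt) = 0.625790
u = exp(dx) = 1.869722; d = 1/u = 0.534839
p_u = 0.124705, p_m = 0.666667, p_d = 0.208629
Discount per step: exp(-r*dt) = 0.987331
Stock lattice S(k, j) with j the centered position index:
  k=0: S(0,+0) = 110.3400
  k=1: S(1,-1) = 59.0141; S(1,+0) = 110.3400; S(1,+1) = 206.3051
  k=2: S(2,-2) = 31.5631; S(2,-1) = 59.0141; S(2,+0) = 110.3400; S(2,+1) = 206.3051; S(2,+2) = 385.7330
Terminal payoffs V(N, j) = max(S_T - K, 0):
  V(2,-2) = 0.000000; V(2,-1) = 0.000000; V(2,+0) = 0.000000; V(2,+1) = 82.685073; V(2,+2) = 262.113035
Backward induction: V(k, j) = exp(-r*dt) * [p_u * V(k+1, j+1) + p_m * V(k+1, j) + p_d * V(k+1, j-1)]
  V(1,-1) = exp(-r*dt) * [p_u*0.000000 + p_m*0.000000 + p_d*0.000000] = 0.000000
  V(1,+0) = exp(-r*dt) * [p_u*82.685073 + p_m*0.000000 + p_d*0.000000] = 10.180582
  V(1,+1) = exp(-r*dt) * [p_u*262.113035 + p_m*82.685073 + p_d*0.000000] = 86.697630
  V(0,+0) = exp(-r*dt) * [p_u*86.697630 + p_m*10.180582 + p_d*0.000000] = 17.375696

Answer: Price = V(0,0) = 17.3757


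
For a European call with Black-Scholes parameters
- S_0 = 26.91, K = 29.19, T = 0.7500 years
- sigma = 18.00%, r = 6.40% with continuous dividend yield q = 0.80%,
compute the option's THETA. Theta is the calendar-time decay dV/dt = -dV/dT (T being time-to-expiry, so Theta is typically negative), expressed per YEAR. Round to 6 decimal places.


Answer: Theta = -1.659995

Derivation:
d1 = -0.1743483634; d2 = -0.3302329361
phi(d1) = 0.3929247312; exp(-qT) = 0.9940179641; exp(-rT) = 0.9531337871
Theta = -S*exp(-qT)*phi(d1)*sigma/(2*sqrt(T)) - r*K*exp(-rT)*N(d2) + q*S*exp(-qT)*N(d1)
N(d1) = 0.4307958464; N(d2) = 0.3706119810; sqrt(T) = 0.8660254038
Term 1 = -26.9100 * 0.9940179641 * 0.3929247312 * 0.1800 / (2 * 0.8660254038) = -1.0922679069
Term 2 = -0.0640 * 29.1900 * 0.9531337871 * 0.3706119810 = -0.6599140711
Term 3 = 0.0080 * 26.9100 * 0.9940179641 * 0.4307958464 = 0.0921869455
Theta = -1.0922679069 + (-0.6599140711) + (0.0921869455) = -1.659995


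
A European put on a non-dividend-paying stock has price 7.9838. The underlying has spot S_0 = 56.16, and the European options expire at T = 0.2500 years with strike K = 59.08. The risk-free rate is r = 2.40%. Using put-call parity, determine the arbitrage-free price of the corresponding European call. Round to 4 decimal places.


Answer: Call price = 5.4172

Derivation:
Put-call parity: C - P = S_0 * exp(-qT) - K * exp(-rT).
S_0 * exp(-qT) = 56.1600 * 1.00000000 = 56.16000000
K * exp(-rT) = 59.0800 * 0.99401796 = 58.72658132
C = P + S*exp(-qT) - K*exp(-rT)
C = 7.9838 + 56.16000000 - 58.72658132 = 5.4172


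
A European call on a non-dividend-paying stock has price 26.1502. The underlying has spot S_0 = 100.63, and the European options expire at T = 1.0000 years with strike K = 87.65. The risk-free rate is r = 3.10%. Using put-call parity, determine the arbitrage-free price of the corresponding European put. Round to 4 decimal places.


Put-call parity: C - P = S_0 * exp(-qT) - K * exp(-rT).
S_0 * exp(-qT) = 100.6300 * 1.00000000 = 100.63000000
K * exp(-rT) = 87.6500 * 0.96947557 = 84.97453398
P = C - S*exp(-qT) + K*exp(-rT)
P = 26.1502 - 100.63000000 + 84.97453398 = 10.4947

Answer: Put price = 10.4947


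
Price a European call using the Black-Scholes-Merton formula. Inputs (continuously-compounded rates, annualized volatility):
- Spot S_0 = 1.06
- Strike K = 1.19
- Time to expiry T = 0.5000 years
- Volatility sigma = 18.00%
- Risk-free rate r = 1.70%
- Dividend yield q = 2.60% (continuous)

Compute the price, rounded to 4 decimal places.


d1 = (ln(S/K) + (r - q + 0.5*sigma^2) * T) / (sigma * sqrt(T)) = -0.88061821
d2 = d1 - sigma * sqrt(T) = -1.00789743
exp(-rT) = 0.99153602; exp(-qT) = 0.98708414
C = S_0 * exp(-qT) * N(d1) - K * exp(-rT) * N(d2)
N(d1) = 0.18926225; N(d2) = 0.15675185
C = 1.0600 * 0.98708414 * 0.18926225 - 1.1900 * 0.99153602 * 0.15675185 = 0.0131

Answer: Price = 0.0131


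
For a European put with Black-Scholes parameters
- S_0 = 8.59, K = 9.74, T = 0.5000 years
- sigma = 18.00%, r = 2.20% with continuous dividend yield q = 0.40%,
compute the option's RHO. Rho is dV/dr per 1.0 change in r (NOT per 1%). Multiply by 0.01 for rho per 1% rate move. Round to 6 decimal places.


Answer: Rho = -4.029064

Derivation:
d1 = -0.8527894902; d2 = -0.9800687108
phi(d1) = 0.2773254673; exp(-qT) = 0.9980019987; exp(-rT) = 0.9890602788
N(-d2) = 0.8364738986
Rho = -K*T*exp(-rT)*N(-d2) = -9.7400 * 0.5000 * 0.9890602788 * 0.8364738986 = -4.029064


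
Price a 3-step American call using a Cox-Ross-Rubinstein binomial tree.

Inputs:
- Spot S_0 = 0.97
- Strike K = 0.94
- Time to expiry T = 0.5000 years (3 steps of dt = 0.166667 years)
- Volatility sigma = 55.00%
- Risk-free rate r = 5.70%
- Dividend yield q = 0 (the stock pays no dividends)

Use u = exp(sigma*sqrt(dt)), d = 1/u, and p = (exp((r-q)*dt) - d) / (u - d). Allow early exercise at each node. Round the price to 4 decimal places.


Answer: Price = V(0,0) = 0.1867

Derivation:
dt = T/N = 0.166667
u = exp(sigma*sqrt(dt)) = 1.251742; d = 1/u = 0.798886
p = (exp((r-q)*dt) - d) / (u - d) = 0.465178
Discount per step: exp(-r*dt) = 0.990545
Stock lattice S(k, i) with i counting down-moves:
  k=0: S(0,0) = 0.9700
  k=1: S(1,0) = 1.2142; S(1,1) = 0.7749
  k=2: S(2,0) = 1.5199; S(2,1) = 0.9700; S(2,2) = 0.6191
  k=3: S(3,0) = 1.9025; S(3,1) = 1.2142; S(3,2) = 0.7749; S(3,3) = 0.4946
Terminal payoffs V(N, i) = max(S_T - K, 0):
  V(3,0) = 0.962465; V(3,1) = 0.274190; V(3,2) = 0.000000; V(3,3) = 0.000000
Backward induction: V(k, i) = exp(-r*dt) * [p * V(k+1, i) + (1-p) * V(k+1, i+1)]; then take max(V_cont, immediate exercise) for American.
  V(2,0) = exp(-r*dt) * [p*0.962465 + (1-p)*0.274190] = 0.588741; exercise = 0.579853; V(2,0) = max -> 0.588741
  V(2,1) = exp(-r*dt) * [p*0.274190 + (1-p)*0.000000] = 0.126341; exercise = 0.030000; V(2,1) = max -> 0.126341
  V(2,2) = exp(-r*dt) * [p*0.000000 + (1-p)*0.000000] = 0.000000; exercise = 0.000000; V(2,2) = max -> 0.000000
  V(1,0) = exp(-r*dt) * [p*0.588741 + (1-p)*0.126341] = 0.338211; exercise = 0.274190; V(1,0) = max -> 0.338211
  V(1,1) = exp(-r*dt) * [p*0.126341 + (1-p)*0.000000] = 0.058216; exercise = 0.000000; V(1,1) = max -> 0.058216
  V(0,0) = exp(-r*dt) * [p*0.338211 + (1-p)*0.058216] = 0.186682; exercise = 0.030000; V(0,0) = max -> 0.186682


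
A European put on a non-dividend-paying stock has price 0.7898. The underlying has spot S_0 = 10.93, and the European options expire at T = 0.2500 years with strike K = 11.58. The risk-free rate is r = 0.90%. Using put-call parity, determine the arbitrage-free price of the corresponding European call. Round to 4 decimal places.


Answer: Call price = 0.1658

Derivation:
Put-call parity: C - P = S_0 * exp(-qT) - K * exp(-rT).
S_0 * exp(-qT) = 10.9300 * 1.00000000 = 10.93000000
K * exp(-rT) = 11.5800 * 0.99775253 = 11.55397429
C = P + S*exp(-qT) - K*exp(-rT)
C = 0.7898 + 10.93000000 - 11.55397429 = 0.1658


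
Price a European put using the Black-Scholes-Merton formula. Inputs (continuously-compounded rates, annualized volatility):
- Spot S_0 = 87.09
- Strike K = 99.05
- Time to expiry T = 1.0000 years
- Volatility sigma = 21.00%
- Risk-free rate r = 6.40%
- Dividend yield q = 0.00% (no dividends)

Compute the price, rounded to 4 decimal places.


Answer: Price = 10.7886

Derivation:
d1 = (ln(S/K) + (r - q + 0.5*sigma^2) * T) / (sigma * sqrt(T)) = -0.20301289
d2 = d1 - sigma * sqrt(T) = -0.41301289
exp(-rT) = 0.93800500; exp(-qT) = 1.00000000
P = K * exp(-rT) * N(-d2) - S_0 * exp(-qT) * N(-d1)
N(-d1) = 0.58043752; N(-d2) = 0.66020141
P = 99.0500 * 0.93800500 * 0.66020141 - 87.0900 * 1.00000000 * 0.58043752 = 10.7886


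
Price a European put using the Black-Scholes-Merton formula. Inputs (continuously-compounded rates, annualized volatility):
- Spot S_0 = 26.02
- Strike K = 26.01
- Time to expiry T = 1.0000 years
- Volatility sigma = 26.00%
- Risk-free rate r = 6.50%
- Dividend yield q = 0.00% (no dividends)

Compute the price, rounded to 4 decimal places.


Answer: Price = 1.8642

Derivation:
d1 = (ln(S/K) + (r - q + 0.5*sigma^2) * T) / (sigma * sqrt(T)) = 0.38147844
d2 = d1 - sigma * sqrt(T) = 0.12147844
exp(-rT) = 0.93706746; exp(-qT) = 1.00000000
P = K * exp(-rT) * N(-d2) - S_0 * exp(-qT) * N(-d1)
N(-d1) = 0.35142413; N(-d2) = 0.45165605
P = 26.0100 * 0.93706746 * 0.45165605 - 26.0200 * 1.00000000 * 0.35142413 = 1.8642


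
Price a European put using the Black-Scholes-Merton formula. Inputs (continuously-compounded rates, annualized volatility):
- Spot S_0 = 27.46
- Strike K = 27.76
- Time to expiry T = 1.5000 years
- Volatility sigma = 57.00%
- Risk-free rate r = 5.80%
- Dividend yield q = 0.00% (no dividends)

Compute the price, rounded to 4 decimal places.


Answer: Price = 6.2551

Derivation:
d1 = (ln(S/K) + (r - q + 0.5*sigma^2) * T) / (sigma * sqrt(T)) = 0.45811083
d2 = d1 - sigma * sqrt(T) = -0.23999375
exp(-rT) = 0.91667710; exp(-qT) = 1.00000000
P = K * exp(-rT) * N(-d2) - S_0 * exp(-qT) * N(-d1)
N(-d1) = 0.32343641; N(-d2) = 0.59483245
P = 27.7600 * 0.91667710 * 0.59483245 - 27.4600 * 1.00000000 * 0.32343641 = 6.2551


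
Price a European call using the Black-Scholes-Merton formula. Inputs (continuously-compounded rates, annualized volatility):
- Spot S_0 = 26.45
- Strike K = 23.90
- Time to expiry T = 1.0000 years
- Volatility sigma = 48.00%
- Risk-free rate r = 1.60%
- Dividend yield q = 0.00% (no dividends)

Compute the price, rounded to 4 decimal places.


Answer: Price = 6.3417

Derivation:
d1 = (ln(S/K) + (r - q + 0.5*sigma^2) * T) / (sigma * sqrt(T)) = 0.48453687
d2 = d1 - sigma * sqrt(T) = 0.00453687
exp(-rT) = 0.98412732; exp(-qT) = 1.00000000
C = S_0 * exp(-qT) * N(d1) - K * exp(-rT) * N(d2)
N(d1) = 0.68599755; N(d2) = 0.50180994
C = 26.4500 * 1.00000000 * 0.68599755 - 23.9000 * 0.98412732 * 0.50180994 = 6.3417


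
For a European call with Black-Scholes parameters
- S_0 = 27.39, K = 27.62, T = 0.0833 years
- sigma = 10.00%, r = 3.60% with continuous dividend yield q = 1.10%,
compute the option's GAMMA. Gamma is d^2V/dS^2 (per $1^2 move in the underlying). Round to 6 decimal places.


Answer: Gamma = 0.493897

Derivation:
d1 = -0.2031466167; d2 = -0.2320083561
phi(d1) = 0.3907947444; exp(-qT) = 0.9990841197; exp(-rT) = 0.9970056919
Gamma = exp(-qT) * phi(d1) / (S * sigma * sqrt(T)) = 0.9990841197 * 0.3907947444 / (27.3900 * 0.1000 * 0.2886173938) = 0.493897


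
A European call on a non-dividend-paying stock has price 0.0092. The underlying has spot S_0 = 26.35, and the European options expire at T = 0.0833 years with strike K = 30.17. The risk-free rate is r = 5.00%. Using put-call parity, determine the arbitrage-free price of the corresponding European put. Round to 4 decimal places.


Answer: Put price = 3.7038

Derivation:
Put-call parity: C - P = S_0 * exp(-qT) - K * exp(-rT).
S_0 * exp(-qT) = 26.3500 * 1.00000000 = 26.35000000
K * exp(-rT) = 30.1700 * 0.99584366 = 30.04460327
P = C - S*exp(-qT) + K*exp(-rT)
P = 0.0092 - 26.35000000 + 30.04460327 = 3.7038


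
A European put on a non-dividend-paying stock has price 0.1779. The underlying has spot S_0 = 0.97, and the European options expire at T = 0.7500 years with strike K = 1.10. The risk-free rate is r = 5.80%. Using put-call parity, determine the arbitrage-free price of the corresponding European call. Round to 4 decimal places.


Answer: Call price = 0.0947

Derivation:
Put-call parity: C - P = S_0 * exp(-qT) - K * exp(-rT).
S_0 * exp(-qT) = 0.9700 * 1.00000000 = 0.97000000
K * exp(-rT) = 1.1000 * 0.95743255 = 1.05317581
C = P + S*exp(-qT) - K*exp(-rT)
C = 0.1779 + 0.97000000 - 1.05317581 = 0.0947


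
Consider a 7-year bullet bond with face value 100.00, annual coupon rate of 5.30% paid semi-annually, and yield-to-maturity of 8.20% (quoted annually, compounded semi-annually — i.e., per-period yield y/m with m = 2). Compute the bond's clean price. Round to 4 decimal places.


Answer: Price = 84.7841

Derivation:
Coupon per period c = face * coupon_rate / m = 2.650000
Periods per year m = 2; per-period yield y/m = 0.041000
Number of cashflows N = 14
Cashflows (t years, CF_t, discount factor 1/(1+y/m)^(m*t), PV):
  t = 0.5000: CF_t = 2.650000, DF = 0.960615, PV = 2.545629
  t = 1.0000: CF_t = 2.650000, DF = 0.922781, PV = 2.445369
  t = 1.5000: CF_t = 2.650000, DF = 0.886437, PV = 2.349058
  t = 2.0000: CF_t = 2.650000, DF = 0.851524, PV = 2.256540
  t = 2.5000: CF_t = 2.650000, DF = 0.817987, PV = 2.167665
  t = 3.0000: CF_t = 2.650000, DF = 0.785770, PV = 2.082291
  t = 3.5000: CF_t = 2.650000, DF = 0.754823, PV = 2.000280
  t = 4.0000: CF_t = 2.650000, DF = 0.725094, PV = 1.921498
  t = 4.5000: CF_t = 2.650000, DF = 0.696536, PV = 1.845820
  t = 5.0000: CF_t = 2.650000, DF = 0.669103, PV = 1.773122
  t = 5.5000: CF_t = 2.650000, DF = 0.642750, PV = 1.703287
  t = 6.0000: CF_t = 2.650000, DF = 0.617435, PV = 1.636203
  t = 6.5000: CF_t = 2.650000, DF = 0.593117, PV = 1.571761
  t = 7.0000: CF_t = 102.650000, DF = 0.569757, PV = 58.485572
Price P = sum_t PV_t = 84.784094


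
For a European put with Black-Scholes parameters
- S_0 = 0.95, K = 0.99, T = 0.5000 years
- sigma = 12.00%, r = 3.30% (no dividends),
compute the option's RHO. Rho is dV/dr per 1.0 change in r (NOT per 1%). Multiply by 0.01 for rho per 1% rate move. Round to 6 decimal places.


d1 = -0.2491721559; d2 = -0.3340249696
phi(d1) = 0.3867480178; exp(-qT) = 1.0000000000; exp(-rT) = 0.9836353794
N(-d2) = 0.6308196417
Rho = -K*T*exp(-rT)*N(-d2) = -0.9900 * 0.5000 * 0.9836353794 * 0.6308196417 = -0.307146

Answer: Rho = -0.307146


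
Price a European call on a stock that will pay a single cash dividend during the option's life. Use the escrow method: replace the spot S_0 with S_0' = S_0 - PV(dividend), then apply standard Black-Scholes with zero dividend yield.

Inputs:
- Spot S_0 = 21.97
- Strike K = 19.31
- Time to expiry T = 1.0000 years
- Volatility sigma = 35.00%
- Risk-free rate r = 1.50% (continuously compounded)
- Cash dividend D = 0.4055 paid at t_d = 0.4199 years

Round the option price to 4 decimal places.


PV(D) = D * exp(-r * t_d) = 0.4055 * 0.99372129 = 0.40295398
S_0' = S_0 - PV(D) = 21.9700 - 0.40295398 = 21.56704602
d1 = (ln(S_0'/K) + (r + sigma^2/2)*T) / (sigma*sqrt(T)) = 0.53369545
d2 = d1 - sigma*sqrt(T) = 0.18369545
exp(-rT) = 0.98511194
N(d1) = 0.70322387; N(d2) = 0.57287381
C = S_0' * N(d1) - K * exp(-rT) * N(d2) = 21.56704602 * 0.70322387 - 19.3100 * 0.98511194 * 0.57287381 = 4.2690

Answer: Price = 4.2690


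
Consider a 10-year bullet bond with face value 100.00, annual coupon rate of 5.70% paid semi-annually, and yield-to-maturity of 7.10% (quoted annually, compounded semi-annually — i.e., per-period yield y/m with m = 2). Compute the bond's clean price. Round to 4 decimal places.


Answer: Price = 90.0962

Derivation:
Coupon per period c = face * coupon_rate / m = 2.850000
Periods per year m = 2; per-period yield y/m = 0.035500
Number of cashflows N = 20
Cashflows (t years, CF_t, discount factor 1/(1+y/m)^(m*t), PV):
  t = 0.5000: CF_t = 2.850000, DF = 0.965717, PV = 2.752294
  t = 1.0000: CF_t = 2.850000, DF = 0.932609, PV = 2.657937
  t = 1.5000: CF_t = 2.850000, DF = 0.900637, PV = 2.566815
  t = 2.0000: CF_t = 2.850000, DF = 0.869760, PV = 2.478817
  t = 2.5000: CF_t = 2.850000, DF = 0.839942, PV = 2.393836
  t = 3.0000: CF_t = 2.850000, DF = 0.811147, PV = 2.311768
  t = 3.5000: CF_t = 2.850000, DF = 0.783338, PV = 2.232514
  t = 4.0000: CF_t = 2.850000, DF = 0.756483, PV = 2.155977
  t = 4.5000: CF_t = 2.850000, DF = 0.730549, PV = 2.082063
  t = 5.0000: CF_t = 2.850000, DF = 0.705503, PV = 2.010684
  t = 5.5000: CF_t = 2.850000, DF = 0.681316, PV = 1.941752
  t = 6.0000: CF_t = 2.850000, DF = 0.657959, PV = 1.875183
  t = 6.5000: CF_t = 2.850000, DF = 0.635402, PV = 1.810896
  t = 7.0000: CF_t = 2.850000, DF = 0.613619, PV = 1.748813
  t = 7.5000: CF_t = 2.850000, DF = 0.592582, PV = 1.688859
  t = 8.0000: CF_t = 2.850000, DF = 0.572267, PV = 1.630960
  t = 8.5000: CF_t = 2.850000, DF = 0.552648, PV = 1.575046
  t = 9.0000: CF_t = 2.850000, DF = 0.533701, PV = 1.521048
  t = 9.5000: CF_t = 2.850000, DF = 0.515404, PV = 1.468902
  t = 10.0000: CF_t = 102.850000, DF = 0.497735, PV = 51.192016
Price P = sum_t PV_t = 90.096178


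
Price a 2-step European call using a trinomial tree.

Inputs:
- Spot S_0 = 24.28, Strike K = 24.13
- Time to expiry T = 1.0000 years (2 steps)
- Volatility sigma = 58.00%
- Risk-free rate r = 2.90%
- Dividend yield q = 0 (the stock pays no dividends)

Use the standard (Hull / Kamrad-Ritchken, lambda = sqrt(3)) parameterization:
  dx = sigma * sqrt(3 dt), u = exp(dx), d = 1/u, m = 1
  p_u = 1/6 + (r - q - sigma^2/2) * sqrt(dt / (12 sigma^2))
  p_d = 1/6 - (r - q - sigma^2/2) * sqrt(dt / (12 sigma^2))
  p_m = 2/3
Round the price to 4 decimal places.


Answer: Price = V(0,0) = 4.9518

Derivation:
dt = T/N = 0.500000; dx = sigma*sqrt(3*dt) = 0.710352
u = exp(dx) = 2.034707; d = 1/u = 0.491471
p_u = 0.117677, p_m = 0.666667, p_d = 0.215656
Discount per step: exp(-r*dt) = 0.985605
Stock lattice S(k, j) with j the centered position index:
  k=0: S(0,+0) = 24.2800
  k=1: S(1,-1) = 11.9329; S(1,+0) = 24.2800; S(1,+1) = 49.4027
  k=2: S(2,-2) = 5.8647; S(2,-1) = 11.9329; S(2,+0) = 24.2800; S(2,+1) = 49.4027; S(2,+2) = 100.5200
Terminal payoffs V(N, j) = max(S_T - K, 0):
  V(2,-2) = 0.000000; V(2,-1) = 0.000000; V(2,+0) = 0.150000; V(2,+1) = 25.272696; V(2,+2) = 76.390031
Backward induction: V(k, j) = exp(-r*dt) * [p_u * V(k+1, j+1) + p_m * V(k+1, j) + p_d * V(k+1, j-1)]
  V(1,-1) = exp(-r*dt) * [p_u*0.150000 + p_m*0.000000 + p_d*0.000000] = 0.017397
  V(1,+0) = exp(-r*dt) * [p_u*25.272696 + p_m*0.150000 + p_d*0.000000] = 3.029760
  V(1,+1) = exp(-r*dt) * [p_u*76.390031 + p_m*25.272696 + p_d*0.150000] = 25.497741
  V(0,+0) = exp(-r*dt) * [p_u*25.497741 + p_m*3.029760 + p_d*0.017397] = 4.951763


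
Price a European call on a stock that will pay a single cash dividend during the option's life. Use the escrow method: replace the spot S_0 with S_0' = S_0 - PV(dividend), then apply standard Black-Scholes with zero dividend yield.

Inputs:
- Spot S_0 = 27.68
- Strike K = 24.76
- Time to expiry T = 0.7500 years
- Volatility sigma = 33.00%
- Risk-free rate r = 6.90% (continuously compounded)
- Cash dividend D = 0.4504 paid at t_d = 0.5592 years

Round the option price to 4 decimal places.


PV(D) = D * exp(-r * t_d) = 0.4504 * 0.96215011 = 0.43335241
S_0' = S_0 - PV(D) = 27.6800 - 0.43335241 = 27.24664759
d1 = (ln(S_0'/K) + (r + sigma^2/2)*T) / (sigma*sqrt(T)) = 0.65883903
d2 = d1 - sigma*sqrt(T) = 0.37305065
exp(-rT) = 0.94956623
N(d1) = 0.74500043; N(d2) = 0.64544463
C = S_0' * N(d1) - K * exp(-rT) * N(d2) = 27.24664759 * 0.74500043 - 24.7600 * 0.94956623 * 0.64544463 = 5.1235

Answer: Price = 5.1235


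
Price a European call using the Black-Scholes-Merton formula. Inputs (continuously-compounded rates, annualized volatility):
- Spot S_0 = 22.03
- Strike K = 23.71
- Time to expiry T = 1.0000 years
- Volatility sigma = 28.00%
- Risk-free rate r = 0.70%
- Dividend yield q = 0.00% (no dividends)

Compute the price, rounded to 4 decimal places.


Answer: Price = 1.8505

Derivation:
d1 = (ln(S/K) + (r - q + 0.5*sigma^2) * T) / (sigma * sqrt(T)) = -0.09747050
d2 = d1 - sigma * sqrt(T) = -0.37747050
exp(-rT) = 0.99302444; exp(-qT) = 1.00000000
C = S_0 * exp(-qT) * N(d1) - K * exp(-rT) * N(d2)
N(d1) = 0.46117638; N(d2) = 0.35291199
C = 22.0300 * 1.00000000 * 0.46117638 - 23.7100 * 0.99302444 * 0.35291199 = 1.8505


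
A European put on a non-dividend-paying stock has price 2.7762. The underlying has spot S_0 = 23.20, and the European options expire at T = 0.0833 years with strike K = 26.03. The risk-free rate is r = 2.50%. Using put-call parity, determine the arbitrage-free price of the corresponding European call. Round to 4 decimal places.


Put-call parity: C - P = S_0 * exp(-qT) - K * exp(-rT).
S_0 * exp(-qT) = 23.2000 * 1.00000000 = 23.20000000
K * exp(-rT) = 26.0300 * 0.99791967 = 25.97584893
C = P + S*exp(-qT) - K*exp(-rT)
C = 2.7762 + 23.20000000 - 25.97584893 = 0.0004

Answer: Call price = 0.0004


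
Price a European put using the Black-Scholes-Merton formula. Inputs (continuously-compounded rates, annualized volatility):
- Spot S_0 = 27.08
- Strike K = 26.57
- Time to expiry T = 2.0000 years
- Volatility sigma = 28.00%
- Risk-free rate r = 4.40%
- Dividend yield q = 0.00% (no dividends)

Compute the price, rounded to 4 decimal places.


d1 = (ln(S/K) + (r - q + 0.5*sigma^2) * T) / (sigma * sqrt(T)) = 0.46823775
d2 = d1 - sigma * sqrt(T) = 0.07225795
exp(-rT) = 0.91576088; exp(-qT) = 1.00000000
P = K * exp(-rT) * N(-d2) - S_0 * exp(-qT) * N(-d1)
N(-d1) = 0.31980729; N(-d2) = 0.47119831
P = 26.5700 * 0.91576088 * 0.47119831 - 27.0800 * 1.00000000 * 0.31980729 = 2.8047

Answer: Price = 2.8047


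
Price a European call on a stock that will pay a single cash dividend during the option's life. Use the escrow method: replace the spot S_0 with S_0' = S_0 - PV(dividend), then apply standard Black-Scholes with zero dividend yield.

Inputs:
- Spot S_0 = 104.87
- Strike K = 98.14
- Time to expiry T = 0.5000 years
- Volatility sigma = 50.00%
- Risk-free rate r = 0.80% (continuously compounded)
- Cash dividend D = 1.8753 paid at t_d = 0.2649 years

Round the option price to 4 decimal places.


Answer: Price = 16.8615

Derivation:
PV(D) = D * exp(-r * t_d) = 1.8753 * 0.99788304 = 1.87133007
S_0' = S_0 - PV(D) = 104.8700 - 1.87133007 = 102.99866993
d1 = (ln(S_0'/K) + (r + sigma^2/2)*T) / (sigma*sqrt(T)) = 0.32476296
d2 = d1 - sigma*sqrt(T) = -0.02879043
exp(-rT) = 0.99600799
N(d1) = 0.62731976; N(d2) = 0.48851586
C = S_0' * N(d1) - K * exp(-rT) * N(d2) = 102.99866993 * 0.62731976 - 98.1400 * 0.99600799 * 0.48851586 = 16.8615


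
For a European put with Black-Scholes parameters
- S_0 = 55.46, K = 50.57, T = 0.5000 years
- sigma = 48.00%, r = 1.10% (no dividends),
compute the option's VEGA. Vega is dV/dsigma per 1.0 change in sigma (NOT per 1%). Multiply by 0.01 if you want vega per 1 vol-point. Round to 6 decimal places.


d1 = 0.4578620267; d2 = 0.1184507718
phi(d1) = 0.3592426006; exp(-qT) = 1.0000000000; exp(-rT) = 0.9945150973
Vega = S * exp(-qT) * phi(d1) * sqrt(T) = 55.4600 * 1.0000000000 * 0.3592426006 * 0.7071067812 = 14.088109

Answer: Vega = 14.088109


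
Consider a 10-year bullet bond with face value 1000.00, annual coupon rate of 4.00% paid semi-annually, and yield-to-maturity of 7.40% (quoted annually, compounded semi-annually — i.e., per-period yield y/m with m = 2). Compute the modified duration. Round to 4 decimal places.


Answer: Modified duration = 7.7553

Derivation:
Coupon per period c = face * coupon_rate / m = 20.000000
Periods per year m = 2; per-period yield y/m = 0.037000
Number of cashflows N = 20
Cashflows (t years, CF_t, discount factor 1/(1+y/m)^(m*t), PV):
  t = 0.5000: CF_t = 20.000000, DF = 0.964320, PV = 19.286403
  t = 1.0000: CF_t = 20.000000, DF = 0.929913, PV = 18.598267
  t = 1.5000: CF_t = 20.000000, DF = 0.896734, PV = 17.934684
  t = 2.0000: CF_t = 20.000000, DF = 0.864739, PV = 17.294777
  t = 2.5000: CF_t = 20.000000, DF = 0.833885, PV = 16.677702
  t = 3.0000: CF_t = 20.000000, DF = 0.804132, PV = 16.082644
  t = 3.5000: CF_t = 20.000000, DF = 0.775441, PV = 15.508818
  t = 4.0000: CF_t = 20.000000, DF = 0.747773, PV = 14.955466
  t = 4.5000: CF_t = 20.000000, DF = 0.721093, PV = 14.421857
  t = 5.0000: CF_t = 20.000000, DF = 0.695364, PV = 13.907287
  t = 5.5000: CF_t = 20.000000, DF = 0.670554, PV = 13.411078
  t = 6.0000: CF_t = 20.000000, DF = 0.646629, PV = 12.932572
  t = 6.5000: CF_t = 20.000000, DF = 0.623557, PV = 12.471140
  t = 7.0000: CF_t = 20.000000, DF = 0.601309, PV = 12.026172
  t = 7.5000: CF_t = 20.000000, DF = 0.579854, PV = 11.597080
  t = 8.0000: CF_t = 20.000000, DF = 0.559165, PV = 11.183298
  t = 8.5000: CF_t = 20.000000, DF = 0.539214, PV = 10.784280
  t = 9.0000: CF_t = 20.000000, DF = 0.519975, PV = 10.399498
  t = 9.5000: CF_t = 20.000000, DF = 0.501422, PV = 10.028446
  t = 10.0000: CF_t = 1020.000000, DF = 0.483532, PV = 493.202244
Price P = sum_t PV_t = 762.703714
First compute Macaulay numerator sum_t t * PV_t:
  t * PV_t at t = 0.5000: 9.643202
  t * PV_t at t = 1.0000: 18.598267
  t * PV_t at t = 1.5000: 26.902026
  t * PV_t at t = 2.0000: 34.589554
  t * PV_t at t = 2.5000: 41.694255
  t * PV_t at t = 3.0000: 48.247933
  t * PV_t at t = 3.5000: 54.280863
  t * PV_t at t = 4.0000: 59.821863
  t * PV_t at t = 4.5000: 64.898357
  t * PV_t at t = 5.0000: 69.536437
  t * PV_t at t = 5.5000: 73.760927
  t * PV_t at t = 6.0000: 77.595435
  t * PV_t at t = 6.5000: 81.062411
  t * PV_t at t = 7.0000: 84.183203
  t * PV_t at t = 7.5000: 86.978099
  t * PV_t at t = 8.0000: 89.466383
  t * PV_t at t = 8.5000: 91.666376
  t * PV_t at t = 9.0000: 93.595483
  t * PV_t at t = 9.5000: 95.270233
  t * PV_t at t = 10.0000: 4932.022441
Macaulay duration D = 6133.813750 / 762.703714 = 8.042197
Modified duration = D / (1 + y/m) = 8.042197 / (1 + 0.037000) = 7.755253


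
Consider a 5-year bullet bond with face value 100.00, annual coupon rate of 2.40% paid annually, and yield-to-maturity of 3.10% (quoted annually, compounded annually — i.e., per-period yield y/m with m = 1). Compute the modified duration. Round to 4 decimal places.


Answer: Modified duration = 4.6233

Derivation:
Coupon per period c = face * coupon_rate / m = 2.400000
Periods per year m = 1; per-period yield y/m = 0.031000
Number of cashflows N = 5
Cashflows (t years, CF_t, discount factor 1/(1+y/m)^(m*t), PV):
  t = 1.0000: CF_t = 2.400000, DF = 0.969932, PV = 2.327837
  t = 2.0000: CF_t = 2.400000, DF = 0.940768, PV = 2.257844
  t = 3.0000: CF_t = 2.400000, DF = 0.912481, PV = 2.189955
  t = 4.0000: CF_t = 2.400000, DF = 0.885045, PV = 2.124108
  t = 5.0000: CF_t = 102.400000, DF = 0.858434, PV = 87.903594
Price P = sum_t PV_t = 96.803338
First compute Macaulay numerator sum_t t * PV_t:
  t * PV_t at t = 1.0000: 2.327837
  t * PV_t at t = 2.0000: 4.515688
  t * PV_t at t = 3.0000: 6.569866
  t * PV_t at t = 4.0000: 8.496432
  t * PV_t at t = 5.0000: 439.517968
Macaulay duration D = 461.427791 / 96.803338 = 4.766652
Modified duration = D / (1 + y/m) = 4.766652 / (1 + 0.031000) = 4.623328


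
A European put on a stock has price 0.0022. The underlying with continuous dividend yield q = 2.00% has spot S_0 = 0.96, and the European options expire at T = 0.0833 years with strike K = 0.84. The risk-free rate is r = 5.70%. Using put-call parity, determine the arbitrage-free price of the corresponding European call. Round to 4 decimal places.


Answer: Call price = 0.1246

Derivation:
Put-call parity: C - P = S_0 * exp(-qT) - K * exp(-rT).
S_0 * exp(-qT) = 0.9600 * 0.99833539 = 0.95840197
K * exp(-rT) = 0.8400 * 0.99526315 = 0.83602105
C = P + S*exp(-qT) - K*exp(-rT)
C = 0.0022 + 0.95840197 - 0.83602105 = 0.1246


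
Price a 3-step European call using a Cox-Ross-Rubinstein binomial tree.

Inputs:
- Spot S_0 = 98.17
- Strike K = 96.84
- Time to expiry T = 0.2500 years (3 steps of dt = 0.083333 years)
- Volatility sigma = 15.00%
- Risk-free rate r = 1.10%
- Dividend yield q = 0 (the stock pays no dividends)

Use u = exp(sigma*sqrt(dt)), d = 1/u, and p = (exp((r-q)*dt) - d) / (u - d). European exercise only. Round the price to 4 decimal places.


Answer: Price = V(0,0) = 3.9817

Derivation:
dt = T/N = 0.083333
u = exp(sigma*sqrt(dt)) = 1.044252; d = 1/u = 0.957623
p = (exp((r-q)*dt) - d) / (u - d) = 0.499763
Discount per step: exp(-r*dt) = 0.999084
Stock lattice S(k, i) with i counting down-moves:
  k=0: S(0,0) = 98.1700
  k=1: S(1,0) = 102.5143; S(1,1) = 94.0098
  k=2: S(2,0) = 107.0508; S(2,1) = 98.1700; S(2,2) = 90.0260
  k=3: S(3,0) = 111.7880; S(3,1) = 102.5143; S(3,2) = 94.0098; S(3,3) = 86.2109
Terminal payoffs V(N, i) = max(S_T - K, 0):
  V(3,0) = 14.948029; V(3,1) = 5.674263; V(3,2) = 0.000000; V(3,3) = 0.000000
Backward induction: V(k, i) = exp(-r*dt) * [p * V(k+1, i) + (1-p) * V(k+1, i+1)].
  V(2,0) = exp(-r*dt) * [p*14.948029 + (1-p)*5.674263] = 10.299500
  V(2,1) = exp(-r*dt) * [p*5.674263 + (1-p)*0.000000] = 2.833187
  V(2,2) = exp(-r*dt) * [p*0.000000 + (1-p)*0.000000] = 0.000000
  V(1,0) = exp(-r*dt) * [p*10.299500 + (1-p)*2.833187] = 6.558556
  V(1,1) = exp(-r*dt) * [p*2.833187 + (1-p)*0.000000] = 1.414624
  V(0,0) = exp(-r*dt) * [p*6.558556 + (1-p)*1.414624] = 3.981718


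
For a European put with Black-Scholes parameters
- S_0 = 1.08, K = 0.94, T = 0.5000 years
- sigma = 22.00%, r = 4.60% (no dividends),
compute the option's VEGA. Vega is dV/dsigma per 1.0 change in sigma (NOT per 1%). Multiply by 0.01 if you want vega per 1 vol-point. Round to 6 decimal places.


d1 = 1.1181058150; d2 = 0.9625423232
phi(d1) = 0.2135212670; exp(-qT) = 1.0000000000; exp(-rT) = 0.9772624838
Vega = S * exp(-qT) * phi(d1) * sqrt(T) = 1.0800 * 1.0000000000 * 0.2135212670 * 0.7071067812 = 0.163061

Answer: Vega = 0.163061


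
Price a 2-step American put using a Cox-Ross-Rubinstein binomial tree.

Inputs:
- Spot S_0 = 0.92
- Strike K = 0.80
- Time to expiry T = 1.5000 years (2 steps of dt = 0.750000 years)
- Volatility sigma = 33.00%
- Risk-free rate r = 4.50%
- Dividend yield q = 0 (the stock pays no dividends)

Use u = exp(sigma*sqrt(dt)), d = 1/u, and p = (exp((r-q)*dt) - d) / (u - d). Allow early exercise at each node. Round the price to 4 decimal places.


dt = T/N = 0.750000
u = exp(sigma*sqrt(dt)) = 1.330811; d = 1/u = 0.751422
p = (exp((r-q)*dt) - d) / (u - d) = 0.488280
Discount per step: exp(-r*dt) = 0.966813
Stock lattice S(k, i) with i counting down-moves:
  k=0: S(0,0) = 0.9200
  k=1: S(1,0) = 1.2243; S(1,1) = 0.6913
  k=2: S(2,0) = 1.6294; S(2,1) = 0.9200; S(2,2) = 0.5195
Terminal payoffs V(N, i) = max(K - S_T, 0):
  V(2,0) = 0.000000; V(2,1) = 0.000000; V(2,2) = 0.280536
Backward induction: V(k, i) = exp(-r*dt) * [p * V(k+1, i) + (1-p) * V(k+1, i+1)]; then take max(V_cont, immediate exercise) for American.
  V(1,0) = exp(-r*dt) * [p*0.000000 + (1-p)*0.000000] = 0.000000; exercise = 0.000000; V(1,0) = max -> 0.000000
  V(1,1) = exp(-r*dt) * [p*0.000000 + (1-p)*0.280536] = 0.138792; exercise = 0.108692; V(1,1) = max -> 0.138792
  V(0,0) = exp(-r*dt) * [p*0.000000 + (1-p)*0.138792] = 0.068665; exercise = 0.000000; V(0,0) = max -> 0.068665

Answer: Price = V(0,0) = 0.0687


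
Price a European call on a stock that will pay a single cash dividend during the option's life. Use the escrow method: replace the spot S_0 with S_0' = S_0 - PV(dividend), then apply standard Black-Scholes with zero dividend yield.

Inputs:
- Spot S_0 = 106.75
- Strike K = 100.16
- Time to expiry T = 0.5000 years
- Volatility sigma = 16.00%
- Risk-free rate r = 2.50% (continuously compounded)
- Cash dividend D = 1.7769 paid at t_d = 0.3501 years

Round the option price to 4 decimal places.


PV(D) = D * exp(-r * t_d) = 1.7769 * 0.99128569 = 1.76141555
S_0' = S_0 - PV(D) = 106.7500 - 1.76141555 = 104.98858445
d1 = (ln(S_0'/K) + (r + sigma^2/2)*T) / (sigma*sqrt(T)) = 0.58321034
d2 = d1 - sigma*sqrt(T) = 0.47007325
exp(-rT) = 0.98757780
N(d1) = 0.72012414; N(d2) = 0.68084866
C = S_0' * N(d1) - K * exp(-rT) * N(d2) = 104.98858445 * 0.72012414 - 100.1600 * 0.98757780 * 0.68084866 = 8.2581

Answer: Price = 8.2581


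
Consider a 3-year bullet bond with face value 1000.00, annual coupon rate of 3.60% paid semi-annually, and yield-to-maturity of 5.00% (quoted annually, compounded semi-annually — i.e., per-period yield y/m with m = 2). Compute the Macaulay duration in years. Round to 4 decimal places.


Coupon per period c = face * coupon_rate / m = 18.000000
Periods per year m = 2; per-period yield y/m = 0.025000
Number of cashflows N = 6
Cashflows (t years, CF_t, discount factor 1/(1+y/m)^(m*t), PV):
  t = 0.5000: CF_t = 18.000000, DF = 0.975610, PV = 17.560976
  t = 1.0000: CF_t = 18.000000, DF = 0.951814, PV = 17.132659
  t = 1.5000: CF_t = 18.000000, DF = 0.928599, PV = 16.714789
  t = 2.0000: CF_t = 18.000000, DF = 0.905951, PV = 16.307112
  t = 2.5000: CF_t = 18.000000, DF = 0.883854, PV = 15.909377
  t = 3.0000: CF_t = 1018.000000, DF = 0.862297, PV = 877.818210
Price P = sum_t PV_t = 961.443122
Macaulay numerator sum_t t * PV_t:
  t * PV_t at t = 0.5000: 8.780488
  t * PV_t at t = 1.0000: 17.132659
  t * PV_t at t = 1.5000: 25.072184
  t * PV_t at t = 2.0000: 32.614223
  t * PV_t at t = 2.5000: 39.773443
  t * PV_t at t = 3.0000: 2633.454629
Macaulay duration D = (sum_t t * PV_t) / P = 2756.827626 / 961.443122 = 2.867385

Answer: Macaulay duration = 2.8674 years


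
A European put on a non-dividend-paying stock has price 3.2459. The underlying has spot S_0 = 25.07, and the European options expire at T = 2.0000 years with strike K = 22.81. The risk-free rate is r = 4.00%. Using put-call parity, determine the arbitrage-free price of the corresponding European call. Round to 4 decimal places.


Answer: Call price = 7.2596

Derivation:
Put-call parity: C - P = S_0 * exp(-qT) - K * exp(-rT).
S_0 * exp(-qT) = 25.0700 * 1.00000000 = 25.07000000
K * exp(-rT) = 22.8100 * 0.92311635 = 21.05628386
C = P + S*exp(-qT) - K*exp(-rT)
C = 3.2459 + 25.07000000 - 21.05628386 = 7.2596


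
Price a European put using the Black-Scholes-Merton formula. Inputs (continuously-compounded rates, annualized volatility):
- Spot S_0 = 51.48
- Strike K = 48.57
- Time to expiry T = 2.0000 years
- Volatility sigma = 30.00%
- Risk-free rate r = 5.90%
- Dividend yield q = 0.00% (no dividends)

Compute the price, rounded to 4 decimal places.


d1 = (ln(S/K) + (r - q + 0.5*sigma^2) * T) / (sigma * sqrt(T)) = 0.62740955
d2 = d1 - sigma * sqrt(T) = 0.20314548
exp(-rT) = 0.88869605; exp(-qT) = 1.00000000
P = K * exp(-rT) * N(-d2) - S_0 * exp(-qT) * N(-d1)
N(-d1) = 0.26519541; N(-d2) = 0.41951066
P = 48.5700 * 0.88869605 * 0.41951066 - 51.4800 * 1.00000000 * 0.26519541 = 4.4555

Answer: Price = 4.4555
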